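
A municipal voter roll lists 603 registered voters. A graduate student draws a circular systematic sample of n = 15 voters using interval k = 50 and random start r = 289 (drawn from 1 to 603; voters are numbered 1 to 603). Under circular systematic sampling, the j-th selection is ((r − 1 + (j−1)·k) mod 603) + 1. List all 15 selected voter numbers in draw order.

289, 339, 389, 439, 489, 539, 589, 36, 86, 136, 186, 236, 286, 336, 386

Selection 1: 289
Selection 2: 289 + 50 = 339
Selection 3: 339 + 50 = 389
Selection 4: 389 + 50 = 439
Selection 5: 439 + 50 = 489
Selection 6: 489 + 50 = 539
Selection 7: 539 + 50 = 589
Selection 8: 589 + 50 = 639 → 639 − 603 = 36
Selection 9: 36 + 50 = 86
Selection 10: 86 + 50 = 136
Selection 11: 136 + 50 = 186
Selection 12: 186 + 50 = 236
Selection 13: 236 + 50 = 286
Selection 14: 286 + 50 = 336
Selection 15: 336 + 50 = 386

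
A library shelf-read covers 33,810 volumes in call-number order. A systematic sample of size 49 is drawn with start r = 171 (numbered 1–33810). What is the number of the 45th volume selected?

30531

k = 33810/49 = 690
45th selection = r + (45−1)·k = 171 + 44×690 = 171 + 30360 = 30531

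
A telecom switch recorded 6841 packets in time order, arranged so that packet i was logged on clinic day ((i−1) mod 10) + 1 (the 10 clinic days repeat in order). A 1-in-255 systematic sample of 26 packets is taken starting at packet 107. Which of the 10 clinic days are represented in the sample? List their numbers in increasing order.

2, 7

Consecutive selections differ by k = 255, so their clinic day numbers differ by 255 mod 10 = 5.
gcd(255, 10) = 5, so the sample visits 10/5 = 2 distinct residues mod 10.
Start 107 is clinic day 7; the clinic days hit are 2, 7.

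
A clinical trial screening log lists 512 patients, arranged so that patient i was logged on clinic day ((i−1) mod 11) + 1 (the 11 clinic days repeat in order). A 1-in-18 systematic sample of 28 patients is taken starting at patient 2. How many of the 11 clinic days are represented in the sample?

11

Consecutive selections differ by k = 18, so their clinic day numbers differ by 18 mod 11 = 7.
gcd(18, 11) = 1, so the sample visits 11/1 = 11 distinct residues mod 11.
Start 2 is clinic day 2; the clinic days hit are 1, 2, 3, 4, 5, 6, 7, 8, 9, 10, 11.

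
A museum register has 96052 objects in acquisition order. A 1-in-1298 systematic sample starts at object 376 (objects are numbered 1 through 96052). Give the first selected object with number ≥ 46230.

47104

k = 1298
Steps past start: ⌈(46230 − 376)/1298⌉ = ⌈45854/1298⌉ = 36
Selected object: 376 + 36×1298 = 47104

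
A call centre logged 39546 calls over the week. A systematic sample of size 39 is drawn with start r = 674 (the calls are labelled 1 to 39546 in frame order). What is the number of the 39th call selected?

39206

k = 39546/39 = 1014
39th selection = r + (39−1)·k = 674 + 38×1014 = 674 + 38532 = 39206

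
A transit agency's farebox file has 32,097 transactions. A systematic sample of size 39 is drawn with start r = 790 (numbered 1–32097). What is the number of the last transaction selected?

32064

k = 32097/39 = 823
39th selection = r + (39−1)·k = 790 + 38×823 = 790 + 31274 = 32064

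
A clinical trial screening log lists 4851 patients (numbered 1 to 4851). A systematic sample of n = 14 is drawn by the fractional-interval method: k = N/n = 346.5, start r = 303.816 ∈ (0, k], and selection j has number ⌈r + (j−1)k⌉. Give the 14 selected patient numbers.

j=1: r + 0k = 303.816 → ⌈·⌉ = 304
j=2: r + 1k = 650.316 → ⌈·⌉ = 651
j=3: r + 2k = 996.816 → ⌈·⌉ = 997
j=4: r + 3k = 1343.316 → ⌈·⌉ = 1344
j=5: r + 4k = 1689.816 → ⌈·⌉ = 1690
j=6: r + 5k = 2036.316 → ⌈·⌉ = 2037
j=7: r + 6k = 2382.816 → ⌈·⌉ = 2383
j=8: r + 7k = 2729.316 → ⌈·⌉ = 2730
j=9: r + 8k = 3075.816 → ⌈·⌉ = 3076
j=10: r + 9k = 3422.316 → ⌈·⌉ = 3423
j=11: r + 10k = 3768.816 → ⌈·⌉ = 3769
j=12: r + 11k = 4115.316 → ⌈·⌉ = 4116
j=13: r + 12k = 4461.816 → ⌈·⌉ = 4462
j=14: r + 13k = 4808.316 → ⌈·⌉ = 4809

304, 651, 997, 1344, 1690, 2037, 2383, 2730, 3076, 3423, 3769, 4116, 4462, 4809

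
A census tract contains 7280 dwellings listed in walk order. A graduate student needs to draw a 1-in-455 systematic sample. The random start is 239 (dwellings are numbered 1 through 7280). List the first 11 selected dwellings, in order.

239, 694, 1149, 1604, 2059, 2514, 2969, 3424, 3879, 4334, 4789

dwelling 1: 239
dwelling 2: 239 + 455 = 694
dwelling 3: 694 + 455 = 1149
dwelling 4: 1149 + 455 = 1604
dwelling 5: 1604 + 455 = 2059
dwelling 6: 2059 + 455 = 2514
dwelling 7: 2514 + 455 = 2969
dwelling 8: 2969 + 455 = 3424
dwelling 9: 3424 + 455 = 3879
dwelling 10: 3879 + 455 = 4334
dwelling 11: 4334 + 455 = 4789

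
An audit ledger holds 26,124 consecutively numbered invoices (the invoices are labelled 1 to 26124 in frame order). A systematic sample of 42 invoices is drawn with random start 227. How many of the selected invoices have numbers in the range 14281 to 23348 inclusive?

k = 26124/42 = 622
First selection ≥ 14281: 227 + ⌈(14281−227)/622⌉·622 = 227 + 23×622 = 14533
Last selection ≤ 23348: 227 + ⌊(23348−227)/622⌋·622 = 227 + 37×622 = 23241
Count = 37 − 23 + 1 = 15

15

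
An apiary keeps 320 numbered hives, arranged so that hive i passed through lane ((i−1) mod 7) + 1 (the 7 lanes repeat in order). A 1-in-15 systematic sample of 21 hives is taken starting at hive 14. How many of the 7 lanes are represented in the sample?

7

Consecutive selections differ by k = 15, so their lane numbers differ by 15 mod 7 = 1.
gcd(15, 7) = 1, so the sample visits 7/1 = 7 distinct residues mod 7.
Start 14 is lane 7; the lanes hit are 1, 2, 3, 4, 5, 6, 7.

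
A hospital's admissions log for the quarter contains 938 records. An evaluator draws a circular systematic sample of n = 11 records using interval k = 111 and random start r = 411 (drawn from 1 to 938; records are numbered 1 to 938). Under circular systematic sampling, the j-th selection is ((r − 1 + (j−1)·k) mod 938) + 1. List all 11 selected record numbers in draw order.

Selection 1: 411
Selection 2: 411 + 111 = 522
Selection 3: 522 + 111 = 633
Selection 4: 633 + 111 = 744
Selection 5: 744 + 111 = 855
Selection 6: 855 + 111 = 966 → 966 − 938 = 28
Selection 7: 28 + 111 = 139
Selection 8: 139 + 111 = 250
Selection 9: 250 + 111 = 361
Selection 10: 361 + 111 = 472
Selection 11: 472 + 111 = 583

411, 522, 633, 744, 855, 28, 139, 250, 361, 472, 583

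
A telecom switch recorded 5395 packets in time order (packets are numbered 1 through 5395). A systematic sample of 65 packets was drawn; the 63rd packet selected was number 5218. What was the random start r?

72

k = 5395/65 = 83
r = 5218 − (63−1)×83 = 5218 − 5146 = 72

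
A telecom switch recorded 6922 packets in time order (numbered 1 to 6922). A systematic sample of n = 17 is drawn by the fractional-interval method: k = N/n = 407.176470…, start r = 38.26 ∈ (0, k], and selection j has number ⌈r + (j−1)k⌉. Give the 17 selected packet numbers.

39, 446, 853, 1260, 1667, 2075, 2482, 2889, 3296, 3703, 4111, 4518, 4925, 5332, 5739, 6146, 6554

j=1: r + 0k = 38.26 → ⌈·⌉ = 39
j=2: r + 1k = 445.436470… → ⌈·⌉ = 446
j=3: r + 2k = 852.612941… → ⌈·⌉ = 853
j=4: r + 3k = 1259.789411… → ⌈·⌉ = 1260
j=5: r + 4k = 1666.965882… → ⌈·⌉ = 1667
j=6: r + 5k = 2074.142352… → ⌈·⌉ = 2075
j=7: r + 6k = 2481.318823… → ⌈·⌉ = 2482
j=8: r + 7k = 2888.495294… → ⌈·⌉ = 2889
j=9: r + 8k = 3295.671764… → ⌈·⌉ = 3296
j=10: r + 9k = 3702.848235… → ⌈·⌉ = 3703
j=11: r + 10k = 4110.024705… → ⌈·⌉ = 4111
j=12: r + 11k = 4517.201176… → ⌈·⌉ = 4518
j=13: r + 12k = 4924.377647… → ⌈·⌉ = 4925
j=14: r + 13k = 5331.554117… → ⌈·⌉ = 5332
j=15: r + 14k = 5738.730588… → ⌈·⌉ = 5739
j=16: r + 15k = 6145.907058… → ⌈·⌉ = 6146
j=17: r + 16k = 6553.083529… → ⌈·⌉ = 6554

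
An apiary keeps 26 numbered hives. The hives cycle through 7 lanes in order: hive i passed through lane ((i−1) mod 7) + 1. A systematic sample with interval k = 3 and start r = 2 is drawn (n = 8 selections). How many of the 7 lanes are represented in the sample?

Consecutive selections differ by k = 3, so their lane numbers differ by 3 mod 7 = 3.
gcd(3, 7) = 1, so the sample visits 7/1 = 7 distinct residues mod 7.
Start 2 is lane 2; the lanes hit are 1, 2, 3, 4, 5, 6, 7.

7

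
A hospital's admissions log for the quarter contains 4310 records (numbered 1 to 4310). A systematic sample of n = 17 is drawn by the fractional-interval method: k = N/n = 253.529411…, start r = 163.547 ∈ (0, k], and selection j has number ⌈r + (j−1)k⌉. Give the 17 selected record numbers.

j=1: r + 0k = 163.547 → ⌈·⌉ = 164
j=2: r + 1k = 417.076411… → ⌈·⌉ = 418
j=3: r + 2k = 670.605823… → ⌈·⌉ = 671
j=4: r + 3k = 924.135235… → ⌈·⌉ = 925
j=5: r + 4k = 1177.664647… → ⌈·⌉ = 1178
j=6: r + 5k = 1431.194058… → ⌈·⌉ = 1432
j=7: r + 6k = 1684.723470… → ⌈·⌉ = 1685
j=8: r + 7k = 1938.252882… → ⌈·⌉ = 1939
j=9: r + 8k = 2191.782294… → ⌈·⌉ = 2192
j=10: r + 9k = 2445.311705… → ⌈·⌉ = 2446
j=11: r + 10k = 2698.841117… → ⌈·⌉ = 2699
j=12: r + 11k = 2952.370529… → ⌈·⌉ = 2953
j=13: r + 12k = 3205.899941… → ⌈·⌉ = 3206
j=14: r + 13k = 3459.429352… → ⌈·⌉ = 3460
j=15: r + 14k = 3712.958764… → ⌈·⌉ = 3713
j=16: r + 15k = 3966.488176… → ⌈·⌉ = 3967
j=17: r + 16k = 4220.017588… → ⌈·⌉ = 4221

164, 418, 671, 925, 1178, 1432, 1685, 1939, 2192, 2446, 2699, 2953, 3206, 3460, 3713, 3967, 4221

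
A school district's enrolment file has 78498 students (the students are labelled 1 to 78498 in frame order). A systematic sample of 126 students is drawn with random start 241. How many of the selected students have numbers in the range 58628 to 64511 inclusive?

10

k = 78498/126 = 623
First selection ≥ 58628: 241 + ⌈(58628−241)/623⌉·623 = 241 + 94×623 = 58803
Last selection ≤ 64511: 241 + ⌊(64511−241)/623⌋·623 = 241 + 103×623 = 64410
Count = 103 − 94 + 1 = 10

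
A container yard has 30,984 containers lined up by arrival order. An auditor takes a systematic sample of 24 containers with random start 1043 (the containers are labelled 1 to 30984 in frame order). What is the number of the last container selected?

k = 30984/24 = 1291
24th selection = r + (24−1)·k = 1043 + 23×1291 = 1043 + 29693 = 30736

30736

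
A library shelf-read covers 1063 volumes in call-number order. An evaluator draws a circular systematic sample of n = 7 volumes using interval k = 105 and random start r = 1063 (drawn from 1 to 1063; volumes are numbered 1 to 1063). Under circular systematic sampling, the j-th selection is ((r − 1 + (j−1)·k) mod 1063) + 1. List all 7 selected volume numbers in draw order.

1063, 105, 210, 315, 420, 525, 630

Selection 1: 1063
Selection 2: 1063 + 105 = 1168 → 1168 − 1063 = 105
Selection 3: 105 + 105 = 210
Selection 4: 210 + 105 = 315
Selection 5: 315 + 105 = 420
Selection 6: 420 + 105 = 525
Selection 7: 525 + 105 = 630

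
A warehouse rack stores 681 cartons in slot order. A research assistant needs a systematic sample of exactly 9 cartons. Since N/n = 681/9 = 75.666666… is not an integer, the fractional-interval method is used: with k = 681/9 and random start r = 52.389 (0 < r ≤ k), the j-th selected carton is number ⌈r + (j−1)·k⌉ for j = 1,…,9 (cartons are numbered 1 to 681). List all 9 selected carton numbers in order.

j=1: r + 0k = 52.389 → ⌈·⌉ = 53
j=2: r + 1k = 128.055666… → ⌈·⌉ = 129
j=3: r + 2k = 203.722333… → ⌈·⌉ = 204
j=4: r + 3k = 279.389 → ⌈·⌉ = 280
j=5: r + 4k = 355.055666… → ⌈·⌉ = 356
j=6: r + 5k = 430.722333… → ⌈·⌉ = 431
j=7: r + 6k = 506.389 → ⌈·⌉ = 507
j=8: r + 7k = 582.055666… → ⌈·⌉ = 583
j=9: r + 8k = 657.722333… → ⌈·⌉ = 658

53, 129, 204, 280, 356, 431, 507, 583, 658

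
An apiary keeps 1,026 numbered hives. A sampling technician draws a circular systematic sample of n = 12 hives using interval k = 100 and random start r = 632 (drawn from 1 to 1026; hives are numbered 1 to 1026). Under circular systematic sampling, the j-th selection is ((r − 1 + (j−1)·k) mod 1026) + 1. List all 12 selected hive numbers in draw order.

Selection 1: 632
Selection 2: 632 + 100 = 732
Selection 3: 732 + 100 = 832
Selection 4: 832 + 100 = 932
Selection 5: 932 + 100 = 1032 → 1032 − 1026 = 6
Selection 6: 6 + 100 = 106
Selection 7: 106 + 100 = 206
Selection 8: 206 + 100 = 306
Selection 9: 306 + 100 = 406
Selection 10: 406 + 100 = 506
Selection 11: 506 + 100 = 606
Selection 12: 606 + 100 = 706

632, 732, 832, 932, 6, 106, 206, 306, 406, 506, 606, 706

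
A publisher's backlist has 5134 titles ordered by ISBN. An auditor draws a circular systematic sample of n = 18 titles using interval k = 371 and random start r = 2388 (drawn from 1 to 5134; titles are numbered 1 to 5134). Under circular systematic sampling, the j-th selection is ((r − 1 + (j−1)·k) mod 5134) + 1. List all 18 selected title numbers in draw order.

2388, 2759, 3130, 3501, 3872, 4243, 4614, 4985, 222, 593, 964, 1335, 1706, 2077, 2448, 2819, 3190, 3561

Selection 1: 2388
Selection 2: 2388 + 371 = 2759
Selection 3: 2759 + 371 = 3130
Selection 4: 3130 + 371 = 3501
Selection 5: 3501 + 371 = 3872
Selection 6: 3872 + 371 = 4243
Selection 7: 4243 + 371 = 4614
Selection 8: 4614 + 371 = 4985
Selection 9: 4985 + 371 = 5356 → 5356 − 5134 = 222
Selection 10: 222 + 371 = 593
Selection 11: 593 + 371 = 964
Selection 12: 964 + 371 = 1335
Selection 13: 1335 + 371 = 1706
Selection 14: 1706 + 371 = 2077
Selection 15: 2077 + 371 = 2448
Selection 16: 2448 + 371 = 2819
Selection 17: 2819 + 371 = 3190
Selection 18: 3190 + 371 = 3561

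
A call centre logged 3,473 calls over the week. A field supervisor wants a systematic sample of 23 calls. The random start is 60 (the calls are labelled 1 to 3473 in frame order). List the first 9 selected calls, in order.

k = N/n = 3473/23 = 151
call 1: 60
call 2: 60 + 151 = 211
call 3: 211 + 151 = 362
call 4: 362 + 151 = 513
call 5: 513 + 151 = 664
call 6: 664 + 151 = 815
call 7: 815 + 151 = 966
call 8: 966 + 151 = 1117
call 9: 1117 + 151 = 1268

60, 211, 362, 513, 664, 815, 966, 1117, 1268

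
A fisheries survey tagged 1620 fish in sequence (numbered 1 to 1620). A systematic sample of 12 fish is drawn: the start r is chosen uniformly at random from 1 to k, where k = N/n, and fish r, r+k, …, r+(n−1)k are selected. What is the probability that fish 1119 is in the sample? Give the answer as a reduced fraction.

k = 1620/12 = 135.
Fish 1119 is selected iff r ≡ 1119 (mod 135); exactly one such r in {1,…,135}.
Inclusion probability = 1/135.

1/135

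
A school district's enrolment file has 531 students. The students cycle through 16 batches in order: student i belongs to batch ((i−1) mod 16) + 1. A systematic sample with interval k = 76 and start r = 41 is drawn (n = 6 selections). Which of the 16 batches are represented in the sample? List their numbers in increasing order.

Consecutive selections differ by k = 76, so their batch numbers differ by 76 mod 16 = 12.
gcd(76, 16) = 4, so the sample visits 16/4 = 4 distinct residues mod 16.
Start 41 is batch 9; the batches hit are 1, 5, 9, 13.

1, 5, 9, 13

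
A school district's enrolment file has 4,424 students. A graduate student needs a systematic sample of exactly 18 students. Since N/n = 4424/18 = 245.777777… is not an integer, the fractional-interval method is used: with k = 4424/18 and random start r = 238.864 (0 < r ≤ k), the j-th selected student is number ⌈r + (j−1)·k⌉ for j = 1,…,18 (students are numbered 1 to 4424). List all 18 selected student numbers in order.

239, 485, 731, 977, 1222, 1468, 1714, 1960, 2206, 2451, 2697, 2943, 3189, 3434, 3680, 3926, 4172, 4418

j=1: r + 0k = 238.864 → ⌈·⌉ = 239
j=2: r + 1k = 484.641777… → ⌈·⌉ = 485
j=3: r + 2k = 730.419555… → ⌈·⌉ = 731
j=4: r + 3k = 976.197333… → ⌈·⌉ = 977
j=5: r + 4k = 1221.975111… → ⌈·⌉ = 1222
j=6: r + 5k = 1467.752888… → ⌈·⌉ = 1468
j=7: r + 6k = 1713.530666… → ⌈·⌉ = 1714
j=8: r + 7k = 1959.308444… → ⌈·⌉ = 1960
j=9: r + 8k = 2205.086222… → ⌈·⌉ = 2206
j=10: r + 9k = 2450.864 → ⌈·⌉ = 2451
j=11: r + 10k = 2696.641777… → ⌈·⌉ = 2697
j=12: r + 11k = 2942.419555… → ⌈·⌉ = 2943
j=13: r + 12k = 3188.197333… → ⌈·⌉ = 3189
j=14: r + 13k = 3433.975111… → ⌈·⌉ = 3434
j=15: r + 14k = 3679.752888… → ⌈·⌉ = 3680
j=16: r + 15k = 3925.530666… → ⌈·⌉ = 3926
j=17: r + 16k = 4171.308444… → ⌈·⌉ = 4172
j=18: r + 17k = 4417.086222… → ⌈·⌉ = 4418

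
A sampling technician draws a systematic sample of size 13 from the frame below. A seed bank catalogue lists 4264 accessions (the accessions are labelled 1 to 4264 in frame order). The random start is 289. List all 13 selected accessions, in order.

289, 617, 945, 1273, 1601, 1929, 2257, 2585, 2913, 3241, 3569, 3897, 4225

k = N/n = 4264/13 = 328
accession 1: 289
accession 2: 289 + 328 = 617
accession 3: 617 + 328 = 945
accession 4: 945 + 328 = 1273
accession 5: 1273 + 328 = 1601
accession 6: 1601 + 328 = 1929
accession 7: 1929 + 328 = 2257
accession 8: 2257 + 328 = 2585
accession 9: 2585 + 328 = 2913
accession 10: 2913 + 328 = 3241
accession 11: 3241 + 328 = 3569
accession 12: 3569 + 328 = 3897
accession 13: 3897 + 328 = 4225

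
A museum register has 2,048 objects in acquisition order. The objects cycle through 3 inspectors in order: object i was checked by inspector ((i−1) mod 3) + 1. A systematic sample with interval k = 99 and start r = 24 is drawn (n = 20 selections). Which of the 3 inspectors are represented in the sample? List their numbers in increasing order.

Consecutive selections differ by k = 99, so their inspector numbers differ by 99 mod 3 = 0.
gcd(99, 3) = 3, so the sample visits 3/3 = 1 distinct residues mod 3.
Start 24 is inspector 3; the inspectors hit are 3.

3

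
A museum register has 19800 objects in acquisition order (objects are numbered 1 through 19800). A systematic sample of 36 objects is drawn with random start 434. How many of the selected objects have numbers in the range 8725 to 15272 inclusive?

k = 19800/36 = 550
First selection ≥ 8725: 434 + ⌈(8725−434)/550⌉·550 = 434 + 16×550 = 9234
Last selection ≤ 15272: 434 + ⌊(15272−434)/550⌋·550 = 434 + 26×550 = 14734
Count = 26 − 16 + 1 = 11

11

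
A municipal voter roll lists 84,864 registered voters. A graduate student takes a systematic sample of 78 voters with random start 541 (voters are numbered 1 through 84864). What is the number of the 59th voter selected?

63645

k = 84864/78 = 1088
59th selection = r + (59−1)·k = 541 + 58×1088 = 541 + 63104 = 63645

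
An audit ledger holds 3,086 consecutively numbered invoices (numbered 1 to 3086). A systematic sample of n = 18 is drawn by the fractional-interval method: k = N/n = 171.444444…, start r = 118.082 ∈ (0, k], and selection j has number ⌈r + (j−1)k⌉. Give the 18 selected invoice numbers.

119, 290, 461, 633, 804, 976, 1147, 1319, 1490, 1662, 1833, 2004, 2176, 2347, 2519, 2690, 2862, 3033

j=1: r + 0k = 118.082 → ⌈·⌉ = 119
j=2: r + 1k = 289.526444… → ⌈·⌉ = 290
j=3: r + 2k = 460.970888… → ⌈·⌉ = 461
j=4: r + 3k = 632.415333… → ⌈·⌉ = 633
j=5: r + 4k = 803.859777… → ⌈·⌉ = 804
j=6: r + 5k = 975.304222… → ⌈·⌉ = 976
j=7: r + 6k = 1146.748666… → ⌈·⌉ = 1147
j=8: r + 7k = 1318.193111… → ⌈·⌉ = 1319
j=9: r + 8k = 1489.637555… → ⌈·⌉ = 1490
j=10: r + 9k = 1661.082 → ⌈·⌉ = 1662
j=11: r + 10k = 1832.526444… → ⌈·⌉ = 1833
j=12: r + 11k = 2003.970888… → ⌈·⌉ = 2004
j=13: r + 12k = 2175.415333… → ⌈·⌉ = 2176
j=14: r + 13k = 2346.859777… → ⌈·⌉ = 2347
j=15: r + 14k = 2518.304222… → ⌈·⌉ = 2519
j=16: r + 15k = 2689.748666… → ⌈·⌉ = 2690
j=17: r + 16k = 2861.193111… → ⌈·⌉ = 2862
j=18: r + 17k = 3032.637555… → ⌈·⌉ = 3033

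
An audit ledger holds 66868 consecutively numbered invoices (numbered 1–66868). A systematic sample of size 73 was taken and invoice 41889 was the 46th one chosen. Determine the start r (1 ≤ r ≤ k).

669

k = 66868/73 = 916
r = 41889 − (46−1)×916 = 41889 − 41220 = 669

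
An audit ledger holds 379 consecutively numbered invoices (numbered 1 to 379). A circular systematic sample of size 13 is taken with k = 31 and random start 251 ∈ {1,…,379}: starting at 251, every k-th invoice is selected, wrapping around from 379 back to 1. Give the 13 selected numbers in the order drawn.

Selection 1: 251
Selection 2: 251 + 31 = 282
Selection 3: 282 + 31 = 313
Selection 4: 313 + 31 = 344
Selection 5: 344 + 31 = 375
Selection 6: 375 + 31 = 406 → 406 − 379 = 27
Selection 7: 27 + 31 = 58
Selection 8: 58 + 31 = 89
Selection 9: 89 + 31 = 120
Selection 10: 120 + 31 = 151
Selection 11: 151 + 31 = 182
Selection 12: 182 + 31 = 213
Selection 13: 213 + 31 = 244

251, 282, 313, 344, 375, 27, 58, 89, 120, 151, 182, 213, 244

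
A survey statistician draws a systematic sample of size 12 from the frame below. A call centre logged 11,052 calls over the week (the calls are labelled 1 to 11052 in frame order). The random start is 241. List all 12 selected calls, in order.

k = N/n = 11052/12 = 921
call 1: 241
call 2: 241 + 921 = 1162
call 3: 1162 + 921 = 2083
call 4: 2083 + 921 = 3004
call 5: 3004 + 921 = 3925
call 6: 3925 + 921 = 4846
call 7: 4846 + 921 = 5767
call 8: 5767 + 921 = 6688
call 9: 6688 + 921 = 7609
call 10: 7609 + 921 = 8530
call 11: 8530 + 921 = 9451
call 12: 9451 + 921 = 10372

241, 1162, 2083, 3004, 3925, 4846, 5767, 6688, 7609, 8530, 9451, 10372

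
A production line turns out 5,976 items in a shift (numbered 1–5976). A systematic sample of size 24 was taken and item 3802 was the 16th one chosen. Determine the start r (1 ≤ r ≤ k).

67

k = 5976/24 = 249
r = 3802 − (16−1)×249 = 3802 − 3735 = 67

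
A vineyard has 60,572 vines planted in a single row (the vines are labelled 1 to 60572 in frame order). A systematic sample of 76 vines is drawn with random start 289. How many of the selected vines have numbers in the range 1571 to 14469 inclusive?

k = 60572/76 = 797
First selection ≥ 1571: 289 + ⌈(1571−289)/797⌉·797 = 289 + 2×797 = 1883
Last selection ≤ 14469: 289 + ⌊(14469−289)/797⌋·797 = 289 + 17×797 = 13838
Count = 17 − 2 + 1 = 16

16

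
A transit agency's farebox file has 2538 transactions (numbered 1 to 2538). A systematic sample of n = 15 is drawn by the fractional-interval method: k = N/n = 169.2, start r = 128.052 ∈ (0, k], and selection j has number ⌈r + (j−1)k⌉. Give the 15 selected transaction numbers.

j=1: r + 0k = 128.052 → ⌈·⌉ = 129
j=2: r + 1k = 297.252 → ⌈·⌉ = 298
j=3: r + 2k = 466.452 → ⌈·⌉ = 467
j=4: r + 3k = 635.652 → ⌈·⌉ = 636
j=5: r + 4k = 804.852 → ⌈·⌉ = 805
j=6: r + 5k = 974.052 → ⌈·⌉ = 975
j=7: r + 6k = 1143.252 → ⌈·⌉ = 1144
j=8: r + 7k = 1312.452 → ⌈·⌉ = 1313
j=9: r + 8k = 1481.652 → ⌈·⌉ = 1482
j=10: r + 9k = 1650.852 → ⌈·⌉ = 1651
j=11: r + 10k = 1820.052 → ⌈·⌉ = 1821
j=12: r + 11k = 1989.252 → ⌈·⌉ = 1990
j=13: r + 12k = 2158.452 → ⌈·⌉ = 2159
j=14: r + 13k = 2327.652 → ⌈·⌉ = 2328
j=15: r + 14k = 2496.852 → ⌈·⌉ = 2497

129, 298, 467, 636, 805, 975, 1144, 1313, 1482, 1651, 1821, 1990, 2159, 2328, 2497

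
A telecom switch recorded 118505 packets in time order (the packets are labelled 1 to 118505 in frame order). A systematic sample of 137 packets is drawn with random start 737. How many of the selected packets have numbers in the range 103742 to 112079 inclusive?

k = 118505/137 = 865
First selection ≥ 103742: 737 + ⌈(103742−737)/865⌉·865 = 737 + 120×865 = 104537
Last selection ≤ 112079: 737 + ⌊(112079−737)/865⌋·865 = 737 + 128×865 = 111457
Count = 128 − 120 + 1 = 9

9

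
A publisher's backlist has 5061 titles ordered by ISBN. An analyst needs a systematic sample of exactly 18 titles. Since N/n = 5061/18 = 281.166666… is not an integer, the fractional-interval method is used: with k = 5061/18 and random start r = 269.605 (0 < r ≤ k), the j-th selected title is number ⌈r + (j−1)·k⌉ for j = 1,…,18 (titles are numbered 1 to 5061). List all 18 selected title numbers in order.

j=1: r + 0k = 269.605 → ⌈·⌉ = 270
j=2: r + 1k = 550.771666… → ⌈·⌉ = 551
j=3: r + 2k = 831.938333… → ⌈·⌉ = 832
j=4: r + 3k = 1113.105 → ⌈·⌉ = 1114
j=5: r + 4k = 1394.271666… → ⌈·⌉ = 1395
j=6: r + 5k = 1675.438333… → ⌈·⌉ = 1676
j=7: r + 6k = 1956.605 → ⌈·⌉ = 1957
j=8: r + 7k = 2237.771666… → ⌈·⌉ = 2238
j=9: r + 8k = 2518.938333… → ⌈·⌉ = 2519
j=10: r + 9k = 2800.105 → ⌈·⌉ = 2801
j=11: r + 10k = 3081.271666… → ⌈·⌉ = 3082
j=12: r + 11k = 3362.438333… → ⌈·⌉ = 3363
j=13: r + 12k = 3643.605 → ⌈·⌉ = 3644
j=14: r + 13k = 3924.771666… → ⌈·⌉ = 3925
j=15: r + 14k = 4205.938333… → ⌈·⌉ = 4206
j=16: r + 15k = 4487.105 → ⌈·⌉ = 4488
j=17: r + 16k = 4768.271666… → ⌈·⌉ = 4769
j=18: r + 17k = 5049.438333… → ⌈·⌉ = 5050

270, 551, 832, 1114, 1395, 1676, 1957, 2238, 2519, 2801, 3082, 3363, 3644, 3925, 4206, 4488, 4769, 5050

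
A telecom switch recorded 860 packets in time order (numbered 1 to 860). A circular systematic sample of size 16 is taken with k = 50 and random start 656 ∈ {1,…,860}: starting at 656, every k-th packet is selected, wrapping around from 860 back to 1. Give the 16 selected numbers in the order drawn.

Selection 1: 656
Selection 2: 656 + 50 = 706
Selection 3: 706 + 50 = 756
Selection 4: 756 + 50 = 806
Selection 5: 806 + 50 = 856
Selection 6: 856 + 50 = 906 → 906 − 860 = 46
Selection 7: 46 + 50 = 96
Selection 8: 96 + 50 = 146
Selection 9: 146 + 50 = 196
Selection 10: 196 + 50 = 246
Selection 11: 246 + 50 = 296
Selection 12: 296 + 50 = 346
Selection 13: 346 + 50 = 396
Selection 14: 396 + 50 = 446
Selection 15: 446 + 50 = 496
Selection 16: 496 + 50 = 546

656, 706, 756, 806, 856, 46, 96, 146, 196, 246, 296, 346, 396, 446, 496, 546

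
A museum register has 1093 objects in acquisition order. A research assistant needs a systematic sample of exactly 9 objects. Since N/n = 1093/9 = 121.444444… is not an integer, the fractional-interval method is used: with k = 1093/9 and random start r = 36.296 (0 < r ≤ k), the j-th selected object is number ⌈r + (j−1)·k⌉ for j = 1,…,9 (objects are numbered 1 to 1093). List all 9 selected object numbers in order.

37, 158, 280, 401, 523, 644, 765, 887, 1008

j=1: r + 0k = 36.296 → ⌈·⌉ = 37
j=2: r + 1k = 157.740444… → ⌈·⌉ = 158
j=3: r + 2k = 279.184888… → ⌈·⌉ = 280
j=4: r + 3k = 400.629333… → ⌈·⌉ = 401
j=5: r + 4k = 522.073777… → ⌈·⌉ = 523
j=6: r + 5k = 643.518222… → ⌈·⌉ = 644
j=7: r + 6k = 764.962666… → ⌈·⌉ = 765
j=8: r + 7k = 886.407111… → ⌈·⌉ = 887
j=9: r + 8k = 1007.851555… → ⌈·⌉ = 1008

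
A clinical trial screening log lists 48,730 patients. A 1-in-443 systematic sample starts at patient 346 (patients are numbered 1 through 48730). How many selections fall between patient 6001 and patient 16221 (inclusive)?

23

k = 443
First selection ≥ 6001: 346 + ⌈(6001−346)/443⌉·443 = 346 + 13×443 = 6105
Last selection ≤ 16221: 346 + ⌊(16221−346)/443⌋·443 = 346 + 35×443 = 15851
Count = 35 − 13 + 1 = 23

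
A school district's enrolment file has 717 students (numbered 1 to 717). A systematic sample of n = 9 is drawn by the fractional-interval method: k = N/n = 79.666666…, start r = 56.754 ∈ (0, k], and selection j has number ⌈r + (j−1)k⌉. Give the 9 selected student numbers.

57, 137, 217, 296, 376, 456, 535, 615, 695

j=1: r + 0k = 56.754 → ⌈·⌉ = 57
j=2: r + 1k = 136.420666… → ⌈·⌉ = 137
j=3: r + 2k = 216.087333… → ⌈·⌉ = 217
j=4: r + 3k = 295.754 → ⌈·⌉ = 296
j=5: r + 4k = 375.420666… → ⌈·⌉ = 376
j=6: r + 5k = 455.087333… → ⌈·⌉ = 456
j=7: r + 6k = 534.754 → ⌈·⌉ = 535
j=8: r + 7k = 614.420666… → ⌈·⌉ = 615
j=9: r + 8k = 694.087333… → ⌈·⌉ = 695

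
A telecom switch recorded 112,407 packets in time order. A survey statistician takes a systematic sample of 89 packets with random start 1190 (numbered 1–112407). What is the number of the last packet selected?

112334

k = 112407/89 = 1263
89th selection = r + (89−1)·k = 1190 + 88×1263 = 1190 + 111144 = 112334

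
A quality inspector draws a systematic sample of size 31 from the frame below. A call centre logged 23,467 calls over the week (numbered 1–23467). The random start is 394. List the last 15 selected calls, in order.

12506, 13263, 14020, 14777, 15534, 16291, 17048, 17805, 18562, 19319, 20076, 20833, 21590, 22347, 23104

k = N/n = 23467/31 = 757
17th selection = 394 + 16×757 = 12506
18th: 12506 + 757 = 13263
19th: 13263 + 757 = 14020
20th: 14020 + 757 = 14777
21st: 14777 + 757 = 15534
22nd: 15534 + 757 = 16291
23rd: 16291 + 757 = 17048
24th: 17048 + 757 = 17805
25th: 17805 + 757 = 18562
26th: 18562 + 757 = 19319
27th: 19319 + 757 = 20076
28th: 20076 + 757 = 20833
29th: 20833 + 757 = 21590
30th: 21590 + 757 = 22347
31st: 22347 + 757 = 23104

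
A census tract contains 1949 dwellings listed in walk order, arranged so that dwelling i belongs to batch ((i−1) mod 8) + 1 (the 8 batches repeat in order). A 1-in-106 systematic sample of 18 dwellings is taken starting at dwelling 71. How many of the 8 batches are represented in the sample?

Consecutive selections differ by k = 106, so their batch numbers differ by 106 mod 8 = 2.
gcd(106, 8) = 2, so the sample visits 8/2 = 4 distinct residues mod 8.
Start 71 is batch 7; the batches hit are 1, 3, 5, 7.

4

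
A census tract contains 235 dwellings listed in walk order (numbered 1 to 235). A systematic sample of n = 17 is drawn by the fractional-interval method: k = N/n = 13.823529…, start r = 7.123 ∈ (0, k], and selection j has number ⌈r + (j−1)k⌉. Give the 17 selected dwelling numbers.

j=1: r + 0k = 7.123 → ⌈·⌉ = 8
j=2: r + 1k = 20.946529… → ⌈·⌉ = 21
j=3: r + 2k = 34.770058… → ⌈·⌉ = 35
j=4: r + 3k = 48.593588… → ⌈·⌉ = 49
j=5: r + 4k = 62.417117… → ⌈·⌉ = 63
j=6: r + 5k = 76.240647… → ⌈·⌉ = 77
j=7: r + 6k = 90.064176… → ⌈·⌉ = 91
j=8: r + 7k = 103.887705… → ⌈·⌉ = 104
j=9: r + 8k = 117.711235… → ⌈·⌉ = 118
j=10: r + 9k = 131.534764… → ⌈·⌉ = 132
j=11: r + 10k = 145.358294… → ⌈·⌉ = 146
j=12: r + 11k = 159.181823… → ⌈·⌉ = 160
j=13: r + 12k = 173.005352… → ⌈·⌉ = 174
j=14: r + 13k = 186.828882… → ⌈·⌉ = 187
j=15: r + 14k = 200.652411… → ⌈·⌉ = 201
j=16: r + 15k = 214.475941… → ⌈·⌉ = 215
j=17: r + 16k = 228.299470… → ⌈·⌉ = 229

8, 21, 35, 49, 63, 77, 91, 104, 118, 132, 146, 160, 174, 187, 201, 215, 229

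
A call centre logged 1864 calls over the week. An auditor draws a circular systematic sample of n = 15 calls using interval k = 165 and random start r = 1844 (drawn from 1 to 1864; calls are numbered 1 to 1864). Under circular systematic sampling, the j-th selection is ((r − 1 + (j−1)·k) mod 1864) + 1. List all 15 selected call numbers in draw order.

1844, 145, 310, 475, 640, 805, 970, 1135, 1300, 1465, 1630, 1795, 96, 261, 426

Selection 1: 1844
Selection 2: 1844 + 165 = 2009 → 2009 − 1864 = 145
Selection 3: 145 + 165 = 310
Selection 4: 310 + 165 = 475
Selection 5: 475 + 165 = 640
Selection 6: 640 + 165 = 805
Selection 7: 805 + 165 = 970
Selection 8: 970 + 165 = 1135
Selection 9: 1135 + 165 = 1300
Selection 10: 1300 + 165 = 1465
Selection 11: 1465 + 165 = 1630
Selection 12: 1630 + 165 = 1795
Selection 13: 1795 + 165 = 1960 → 1960 − 1864 = 96
Selection 14: 96 + 165 = 261
Selection 15: 261 + 165 = 426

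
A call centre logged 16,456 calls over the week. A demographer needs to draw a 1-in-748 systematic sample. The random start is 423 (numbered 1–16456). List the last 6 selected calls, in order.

17th selection = 423 + 16×748 = 12391
18th: 12391 + 748 = 13139
19th: 13139 + 748 = 13887
20th: 13887 + 748 = 14635
21st: 14635 + 748 = 15383
22nd: 15383 + 748 = 16131

12391, 13139, 13887, 14635, 15383, 16131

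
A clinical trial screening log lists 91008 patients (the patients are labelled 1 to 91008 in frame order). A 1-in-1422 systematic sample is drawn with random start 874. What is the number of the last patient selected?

k = 1422
64th selection = r + (64−1)·k = 874 + 63×1422 = 874 + 89586 = 90460

90460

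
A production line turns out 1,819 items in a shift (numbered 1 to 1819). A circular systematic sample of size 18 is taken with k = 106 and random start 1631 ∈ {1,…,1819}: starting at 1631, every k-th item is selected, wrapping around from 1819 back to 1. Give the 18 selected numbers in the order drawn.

Selection 1: 1631
Selection 2: 1631 + 106 = 1737
Selection 3: 1737 + 106 = 1843 → 1843 − 1819 = 24
Selection 4: 24 + 106 = 130
Selection 5: 130 + 106 = 236
Selection 6: 236 + 106 = 342
Selection 7: 342 + 106 = 448
Selection 8: 448 + 106 = 554
Selection 9: 554 + 106 = 660
Selection 10: 660 + 106 = 766
Selection 11: 766 + 106 = 872
Selection 12: 872 + 106 = 978
Selection 13: 978 + 106 = 1084
Selection 14: 1084 + 106 = 1190
Selection 15: 1190 + 106 = 1296
Selection 16: 1296 + 106 = 1402
Selection 17: 1402 + 106 = 1508
Selection 18: 1508 + 106 = 1614

1631, 1737, 24, 130, 236, 342, 448, 554, 660, 766, 872, 978, 1084, 1190, 1296, 1402, 1508, 1614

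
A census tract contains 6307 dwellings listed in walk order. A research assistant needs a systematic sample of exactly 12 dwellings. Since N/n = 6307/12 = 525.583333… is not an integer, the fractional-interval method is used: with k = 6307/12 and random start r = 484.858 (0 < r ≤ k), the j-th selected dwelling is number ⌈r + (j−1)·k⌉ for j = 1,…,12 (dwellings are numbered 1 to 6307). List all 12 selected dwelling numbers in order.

485, 1011, 1537, 2062, 2588, 3113, 3639, 4164, 4690, 5216, 5741, 6267

j=1: r + 0k = 484.858 → ⌈·⌉ = 485
j=2: r + 1k = 1010.441333… → ⌈·⌉ = 1011
j=3: r + 2k = 1536.024666… → ⌈·⌉ = 1537
j=4: r + 3k = 2061.608 → ⌈·⌉ = 2062
j=5: r + 4k = 2587.191333… → ⌈·⌉ = 2588
j=6: r + 5k = 3112.774666… → ⌈·⌉ = 3113
j=7: r + 6k = 3638.358 → ⌈·⌉ = 3639
j=8: r + 7k = 4163.941333… → ⌈·⌉ = 4164
j=9: r + 8k = 4689.524666… → ⌈·⌉ = 4690
j=10: r + 9k = 5215.108 → ⌈·⌉ = 5216
j=11: r + 10k = 5740.691333… → ⌈·⌉ = 5741
j=12: r + 11k = 6266.274666… → ⌈·⌉ = 6267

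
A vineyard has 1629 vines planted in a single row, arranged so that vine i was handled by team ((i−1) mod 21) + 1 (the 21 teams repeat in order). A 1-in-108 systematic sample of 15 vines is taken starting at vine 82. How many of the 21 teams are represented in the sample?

Consecutive selections differ by k = 108, so their team numbers differ by 108 mod 21 = 3.
gcd(108, 21) = 3, so the sample visits 21/3 = 7 distinct residues mod 21.
Start 82 is team 19; the teams hit are 1, 4, 7, 10, 13, 16, 19.

7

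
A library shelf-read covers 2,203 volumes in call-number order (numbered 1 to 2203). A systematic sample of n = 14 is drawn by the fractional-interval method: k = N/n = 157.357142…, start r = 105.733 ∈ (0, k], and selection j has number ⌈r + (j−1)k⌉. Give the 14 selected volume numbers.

j=1: r + 0k = 105.733 → ⌈·⌉ = 106
j=2: r + 1k = 263.090142… → ⌈·⌉ = 264
j=3: r + 2k = 420.447285… → ⌈·⌉ = 421
j=4: r + 3k = 577.804428… → ⌈·⌉ = 578
j=5: r + 4k = 735.161571… → ⌈·⌉ = 736
j=6: r + 5k = 892.518714… → ⌈·⌉ = 893
j=7: r + 6k = 1049.875857… → ⌈·⌉ = 1050
j=8: r + 7k = 1207.233 → ⌈·⌉ = 1208
j=9: r + 8k = 1364.590142… → ⌈·⌉ = 1365
j=10: r + 9k = 1521.947285… → ⌈·⌉ = 1522
j=11: r + 10k = 1679.304428… → ⌈·⌉ = 1680
j=12: r + 11k = 1836.661571… → ⌈·⌉ = 1837
j=13: r + 12k = 1994.018714… → ⌈·⌉ = 1995
j=14: r + 13k = 2151.375857… → ⌈·⌉ = 2152

106, 264, 421, 578, 736, 893, 1050, 1208, 1365, 1522, 1680, 1837, 1995, 2152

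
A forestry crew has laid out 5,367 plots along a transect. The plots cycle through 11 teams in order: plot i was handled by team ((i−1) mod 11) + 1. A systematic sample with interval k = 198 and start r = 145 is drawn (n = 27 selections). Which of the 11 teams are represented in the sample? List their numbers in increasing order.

2

Consecutive selections differ by k = 198, so their team numbers differ by 198 mod 11 = 0.
gcd(198, 11) = 11, so the sample visits 11/11 = 1 distinct residues mod 11.
Start 145 is team 2; the teams hit are 2.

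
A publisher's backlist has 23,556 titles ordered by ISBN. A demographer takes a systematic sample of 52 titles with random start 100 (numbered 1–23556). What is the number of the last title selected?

23203

k = 23556/52 = 453
52nd selection = r + (52−1)·k = 100 + 51×453 = 100 + 23103 = 23203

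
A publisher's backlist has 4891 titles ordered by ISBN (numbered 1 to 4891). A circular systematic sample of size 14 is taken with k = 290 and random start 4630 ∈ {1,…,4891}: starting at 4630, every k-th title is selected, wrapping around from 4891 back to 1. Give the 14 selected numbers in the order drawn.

Selection 1: 4630
Selection 2: 4630 + 290 = 4920 → 4920 − 4891 = 29
Selection 3: 29 + 290 = 319
Selection 4: 319 + 290 = 609
Selection 5: 609 + 290 = 899
Selection 6: 899 + 290 = 1189
Selection 7: 1189 + 290 = 1479
Selection 8: 1479 + 290 = 1769
Selection 9: 1769 + 290 = 2059
Selection 10: 2059 + 290 = 2349
Selection 11: 2349 + 290 = 2639
Selection 12: 2639 + 290 = 2929
Selection 13: 2929 + 290 = 3219
Selection 14: 3219 + 290 = 3509

4630, 29, 319, 609, 899, 1189, 1479, 1769, 2059, 2349, 2639, 2929, 3219, 3509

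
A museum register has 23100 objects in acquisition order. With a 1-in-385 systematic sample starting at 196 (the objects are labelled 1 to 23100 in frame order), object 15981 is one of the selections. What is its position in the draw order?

42

k = 385
position = (15981 − 196)/385 + 1 = 15785/385 + 1 = 41 + 1 = 42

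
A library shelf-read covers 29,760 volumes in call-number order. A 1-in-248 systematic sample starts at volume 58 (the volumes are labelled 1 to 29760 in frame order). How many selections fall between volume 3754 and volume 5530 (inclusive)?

8

k = 248
First selection ≥ 3754: 58 + ⌈(3754−58)/248⌉·248 = 58 + 15×248 = 3778
Last selection ≤ 5530: 58 + ⌊(5530−58)/248⌋·248 = 58 + 22×248 = 5514
Count = 22 − 15 + 1 = 8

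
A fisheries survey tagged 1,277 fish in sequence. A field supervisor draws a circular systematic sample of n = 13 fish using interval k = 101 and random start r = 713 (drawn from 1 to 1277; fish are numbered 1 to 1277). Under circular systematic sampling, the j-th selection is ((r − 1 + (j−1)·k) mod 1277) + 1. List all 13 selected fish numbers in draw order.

Selection 1: 713
Selection 2: 713 + 101 = 814
Selection 3: 814 + 101 = 915
Selection 4: 915 + 101 = 1016
Selection 5: 1016 + 101 = 1117
Selection 6: 1117 + 101 = 1218
Selection 7: 1218 + 101 = 1319 → 1319 − 1277 = 42
Selection 8: 42 + 101 = 143
Selection 9: 143 + 101 = 244
Selection 10: 244 + 101 = 345
Selection 11: 345 + 101 = 446
Selection 12: 446 + 101 = 547
Selection 13: 547 + 101 = 648

713, 814, 915, 1016, 1117, 1218, 42, 143, 244, 345, 446, 547, 648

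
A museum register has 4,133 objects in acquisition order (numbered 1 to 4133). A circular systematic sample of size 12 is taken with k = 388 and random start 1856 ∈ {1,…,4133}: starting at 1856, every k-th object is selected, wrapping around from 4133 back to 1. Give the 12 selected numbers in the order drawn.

Selection 1: 1856
Selection 2: 1856 + 388 = 2244
Selection 3: 2244 + 388 = 2632
Selection 4: 2632 + 388 = 3020
Selection 5: 3020 + 388 = 3408
Selection 6: 3408 + 388 = 3796
Selection 7: 3796 + 388 = 4184 → 4184 − 4133 = 51
Selection 8: 51 + 388 = 439
Selection 9: 439 + 388 = 827
Selection 10: 827 + 388 = 1215
Selection 11: 1215 + 388 = 1603
Selection 12: 1603 + 388 = 1991

1856, 2244, 2632, 3020, 3408, 3796, 51, 439, 827, 1215, 1603, 1991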